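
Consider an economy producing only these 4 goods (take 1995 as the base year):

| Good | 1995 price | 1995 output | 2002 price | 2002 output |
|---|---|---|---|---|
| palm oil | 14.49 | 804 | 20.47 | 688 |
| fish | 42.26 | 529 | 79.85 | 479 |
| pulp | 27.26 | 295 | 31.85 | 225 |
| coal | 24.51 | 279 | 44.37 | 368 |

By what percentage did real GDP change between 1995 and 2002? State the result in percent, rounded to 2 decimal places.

-7.20%

Real GDP 1995 = Nominal GDP 1995 = 14.49·804 + 42.26·529 + 27.26·295 + 24.51·279 = 48885.49.
Real GDP 2002 (at 1995 prices) = 14.49·688 + 42.26·479 + 27.26·225 + 24.51·368 = 45364.84.
Real growth = 45364.84/48885.49 − 1 = -0.0720.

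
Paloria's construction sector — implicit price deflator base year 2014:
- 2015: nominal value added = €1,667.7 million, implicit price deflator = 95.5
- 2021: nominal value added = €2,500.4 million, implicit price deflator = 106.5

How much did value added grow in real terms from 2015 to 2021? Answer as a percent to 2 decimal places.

34.45%

Deflate each year: 2015 → 1667.7/0.955 = 1746.28; 2021 → 2500.4/1.065 = 2347.79.
So real value added changed by 2347.79/1746.28 − 1 = 0.3445, i.e. 34.45%.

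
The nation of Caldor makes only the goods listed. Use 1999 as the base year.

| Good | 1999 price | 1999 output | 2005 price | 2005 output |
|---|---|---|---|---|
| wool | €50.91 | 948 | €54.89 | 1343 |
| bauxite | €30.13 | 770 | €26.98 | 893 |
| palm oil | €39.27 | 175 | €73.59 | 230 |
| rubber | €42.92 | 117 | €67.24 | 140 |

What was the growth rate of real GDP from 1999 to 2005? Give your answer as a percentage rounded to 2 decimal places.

Real GDP 1999 = Nominal GDP 1999 = 50.91·948 + 30.13·770 + 39.27·175 + 42.92·117 = 83356.67.
Real GDP 2005 (at 1999 prices) = 50.91·1343 + 30.13·893 + 39.27·230 + 42.92·140 = 110319.12.
Real growth = 110319.12/83356.67 − 1 = 0.3235.

32.35%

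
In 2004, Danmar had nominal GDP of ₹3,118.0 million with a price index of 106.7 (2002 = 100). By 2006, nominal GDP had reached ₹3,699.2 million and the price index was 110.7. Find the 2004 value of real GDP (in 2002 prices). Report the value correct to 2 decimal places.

₹2,922.21 million

Real GDP = Nominal / (price index/100) = 3118.0 / 1.067 = 2922.21.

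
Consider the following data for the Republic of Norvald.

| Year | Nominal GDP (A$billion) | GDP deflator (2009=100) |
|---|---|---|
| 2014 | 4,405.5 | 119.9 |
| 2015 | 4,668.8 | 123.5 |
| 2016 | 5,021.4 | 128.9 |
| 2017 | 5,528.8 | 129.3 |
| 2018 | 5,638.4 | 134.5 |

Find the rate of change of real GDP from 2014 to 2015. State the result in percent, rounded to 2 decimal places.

2.89%

Real GDP 2014 = 4405.5/1.199 = 3674.31.
Real GDP 2015 = 4668.8/1.235 = 3780.40.
Change = 3780.40/3674.31 − 1 = 0.0289.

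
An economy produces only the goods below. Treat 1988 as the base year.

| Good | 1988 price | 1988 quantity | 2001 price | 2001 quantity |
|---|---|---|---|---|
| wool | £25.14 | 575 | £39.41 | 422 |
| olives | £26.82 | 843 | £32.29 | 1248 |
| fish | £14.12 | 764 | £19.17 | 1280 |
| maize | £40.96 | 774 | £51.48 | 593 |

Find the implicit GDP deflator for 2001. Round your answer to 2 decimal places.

129.56

Nominal GDP 2001 = 39.41·422 + 32.29·1248 + 19.17·1280 + 51.48·593 = 111994.18.
Real GDP 2001 (at 1988 prices) = 25.14·422 + 26.82·1248 + 14.12·1280 + 40.96·593 = 86443.32.
Deflator = Nominal/Real × 100 = 111994.18/86443.32 × 100 = 129.558.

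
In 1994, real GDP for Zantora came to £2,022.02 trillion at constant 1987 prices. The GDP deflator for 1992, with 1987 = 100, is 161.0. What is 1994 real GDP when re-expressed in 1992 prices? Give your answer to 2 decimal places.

£3,255.45 trillion

Real GDP in 1992 prices = Real GDP in 1987 prices × (P_1992/P_1987) = 2022.02 × 1.610 = 3255.45.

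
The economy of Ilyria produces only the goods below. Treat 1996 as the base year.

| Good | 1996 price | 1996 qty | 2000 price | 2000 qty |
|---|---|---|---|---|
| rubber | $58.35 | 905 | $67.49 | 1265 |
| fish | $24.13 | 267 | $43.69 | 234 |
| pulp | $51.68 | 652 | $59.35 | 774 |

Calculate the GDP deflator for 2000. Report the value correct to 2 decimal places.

Nominal GDP 2000 = 67.49·1265 + 43.69·234 + 59.35·774 = 141535.21.
Real GDP 2000 (at 1996 prices) = 58.35·1265 + 24.13·234 + 51.68·774 = 119459.49.
Deflator = Nominal/Real × 100 = 141535.21/119459.49 × 100 = 118.480.

118.48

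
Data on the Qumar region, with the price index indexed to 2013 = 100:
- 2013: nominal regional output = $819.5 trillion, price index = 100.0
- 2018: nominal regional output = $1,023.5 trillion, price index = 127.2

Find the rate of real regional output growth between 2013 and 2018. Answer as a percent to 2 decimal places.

Deflate each year: 2013 → 819.5/1.000 = 819.50; 2018 → 1023.5/1.272 = 804.64.
So real regional output changed by 804.64/819.50 − 1 = -0.0181, i.e. -1.81%.

-1.81%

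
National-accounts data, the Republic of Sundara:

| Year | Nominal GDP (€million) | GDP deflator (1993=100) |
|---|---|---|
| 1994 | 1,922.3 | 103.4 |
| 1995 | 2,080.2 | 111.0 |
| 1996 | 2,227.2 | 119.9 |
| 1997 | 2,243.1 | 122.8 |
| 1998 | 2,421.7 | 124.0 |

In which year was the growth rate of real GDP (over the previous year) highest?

1995: real = 2080.2/1.110 = 1874.05; growth vs 1994 (1859.09) = 0.80%.
1996: real = 2227.2/1.199 = 1857.55; growth vs 1995 (1874.05) = -0.88%.
1997: real = 2243.1/1.228 = 1826.63; growth vs 1996 (1857.55) = -1.66%.
1998: real = 2421.7/1.240 = 1952.98; growth vs 1997 (1826.63) = 6.92%.

1998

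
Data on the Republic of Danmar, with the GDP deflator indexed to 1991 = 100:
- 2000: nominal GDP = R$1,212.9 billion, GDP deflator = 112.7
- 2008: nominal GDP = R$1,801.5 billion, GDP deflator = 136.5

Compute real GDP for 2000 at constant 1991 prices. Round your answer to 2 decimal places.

R$1,076.22 billion

Real GDP = Nominal / (GDP deflator/100) = 1212.9 / 1.127 = 1076.22.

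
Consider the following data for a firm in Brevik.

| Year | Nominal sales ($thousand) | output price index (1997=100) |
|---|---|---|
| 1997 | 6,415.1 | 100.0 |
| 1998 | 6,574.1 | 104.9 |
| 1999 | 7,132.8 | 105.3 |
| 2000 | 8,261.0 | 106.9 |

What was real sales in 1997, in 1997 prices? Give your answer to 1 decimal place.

$6,415.1 thousand

Real sales 1997 = 6415.1 / 1.000 = 6415.10.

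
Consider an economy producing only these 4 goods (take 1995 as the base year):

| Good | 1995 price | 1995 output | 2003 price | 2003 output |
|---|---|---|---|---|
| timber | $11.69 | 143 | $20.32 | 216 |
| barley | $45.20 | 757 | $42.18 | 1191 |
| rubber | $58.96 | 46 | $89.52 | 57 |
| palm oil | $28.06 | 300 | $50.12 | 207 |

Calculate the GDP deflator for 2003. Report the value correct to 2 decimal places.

106.98

Nominal GDP 2003 = 20.32·216 + 42.18·1191 + 89.52·57 + 50.12·207 = 70102.98.
Real GDP 2003 (at 1995 prices) = 11.69·216 + 45.20·1191 + 58.96·57 + 28.06·207 = 65527.38.
Deflator = Nominal/Real × 100 = 70102.98/65527.38 × 100 = 106.983.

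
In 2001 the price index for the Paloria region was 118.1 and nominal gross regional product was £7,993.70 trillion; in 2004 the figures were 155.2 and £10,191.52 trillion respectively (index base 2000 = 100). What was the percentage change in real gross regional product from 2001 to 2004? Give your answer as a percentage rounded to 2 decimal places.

-2.98%

Real gross regional product 2001 = 7993.70 / 1.181 = 6768.59.
Real gross regional product 2004 = 10191.52 / 1.552 = 6566.70.
Real growth = 6566.70 / 6768.59 − 1 = -0.0298.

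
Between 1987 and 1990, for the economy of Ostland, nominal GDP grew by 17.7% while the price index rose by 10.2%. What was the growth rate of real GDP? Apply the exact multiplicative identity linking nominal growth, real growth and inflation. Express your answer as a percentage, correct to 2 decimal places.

(1 + g_nom) = (1 + g_real)(1 + π), so g_real = 1.1770 / 1.1020 − 1 = 0.06806.

6.81%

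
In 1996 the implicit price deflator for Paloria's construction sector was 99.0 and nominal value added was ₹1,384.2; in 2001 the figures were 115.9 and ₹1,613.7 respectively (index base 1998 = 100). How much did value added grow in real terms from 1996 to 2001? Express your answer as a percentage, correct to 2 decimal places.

Deflate each year: 1996 → 1384.2/0.990 = 1398.18; 2001 → 1613.7/1.159 = 1392.32.
So real value added changed by 1392.32/1398.18 − 1 = -0.0042, i.e. -0.42%.

-0.42%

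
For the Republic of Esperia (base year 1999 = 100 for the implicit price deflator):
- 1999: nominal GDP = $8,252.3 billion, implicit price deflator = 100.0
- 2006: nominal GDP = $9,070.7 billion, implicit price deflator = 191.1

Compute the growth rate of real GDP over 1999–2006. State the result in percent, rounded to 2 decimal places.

-42.48%

Deflate each year: 1999 → 8252.3/1.000 = 8252.30; 2006 → 9070.7/1.911 = 4746.57.
So real GDP changed by 4746.57/8252.30 − 1 = -0.4248, i.e. -42.48%.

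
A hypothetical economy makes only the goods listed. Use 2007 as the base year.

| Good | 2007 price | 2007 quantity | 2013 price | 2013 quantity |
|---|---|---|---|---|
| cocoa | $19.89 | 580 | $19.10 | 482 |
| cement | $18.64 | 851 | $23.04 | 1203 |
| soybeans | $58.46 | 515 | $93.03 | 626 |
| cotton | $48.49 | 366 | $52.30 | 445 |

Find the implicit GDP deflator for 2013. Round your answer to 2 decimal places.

Nominal GDP 2013 = 19.10·482 + 23.04·1203 + 93.03·626 + 52.30·445 = 118433.60.
Real GDP 2013 (at 2007 prices) = 19.89·482 + 18.64·1203 + 58.46·626 + 48.49·445 = 90184.91.
Deflator = Nominal/Real × 100 = 118433.60/90184.91 × 100 = 131.323.

131.32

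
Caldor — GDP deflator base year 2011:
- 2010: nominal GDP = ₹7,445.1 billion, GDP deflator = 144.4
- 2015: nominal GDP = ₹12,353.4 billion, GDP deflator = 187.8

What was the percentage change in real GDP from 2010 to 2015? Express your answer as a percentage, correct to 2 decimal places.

27.58%

Deflate each year: 2010 → 7445.1/1.444 = 5155.89; 2015 → 12353.4/1.878 = 6577.96.
So real GDP changed by 6577.96/5155.89 − 1 = 0.2758, i.e. 27.58%.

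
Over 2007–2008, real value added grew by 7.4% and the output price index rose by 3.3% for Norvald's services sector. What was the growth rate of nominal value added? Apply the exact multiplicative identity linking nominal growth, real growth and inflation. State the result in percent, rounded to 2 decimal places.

(1 + g_nom) = (1 + g_real)(1 + π) = 1.0740 × 1.0330 = 1.10944.

10.94%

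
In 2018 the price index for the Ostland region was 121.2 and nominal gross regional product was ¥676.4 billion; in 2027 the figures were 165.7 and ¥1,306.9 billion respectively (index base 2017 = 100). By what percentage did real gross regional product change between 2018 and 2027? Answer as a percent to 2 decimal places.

41.32%

Deflate each year: 2018 → 676.4/1.212 = 558.09; 2027 → 1306.9/1.657 = 788.71.
So real gross regional product changed by 788.71/558.09 − 1 = 0.4132, i.e. 41.32%.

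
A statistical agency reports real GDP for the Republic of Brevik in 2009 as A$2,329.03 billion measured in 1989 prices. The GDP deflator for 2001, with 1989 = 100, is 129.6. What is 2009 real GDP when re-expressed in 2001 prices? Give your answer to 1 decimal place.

A$3,018.4 billion

Real GDP in 2001 prices = Real GDP in 1989 prices × (P_2001/P_1989) = 2329.03 × 1.296 = 3018.42.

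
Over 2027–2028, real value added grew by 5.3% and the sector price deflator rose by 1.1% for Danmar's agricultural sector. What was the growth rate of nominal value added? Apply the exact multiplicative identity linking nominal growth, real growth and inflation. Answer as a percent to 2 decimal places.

(1 + g_nom) = (1 + g_real)(1 + π) = 1.0530 × 1.0110 = 1.06458.

6.46%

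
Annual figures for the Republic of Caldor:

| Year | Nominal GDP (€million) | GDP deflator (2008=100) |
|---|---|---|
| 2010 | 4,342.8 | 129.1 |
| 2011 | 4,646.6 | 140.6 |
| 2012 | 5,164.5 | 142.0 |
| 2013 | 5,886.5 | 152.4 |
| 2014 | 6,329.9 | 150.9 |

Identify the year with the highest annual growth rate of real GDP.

2011: real = 4646.6/1.406 = 3304.84; growth vs 2010 (3363.90) = -1.76%.
2012: real = 5164.5/1.420 = 3636.97; growth vs 2011 (3304.84) = 10.05%.
2013: real = 5886.5/1.524 = 3862.53; growth vs 2012 (3636.97) = 6.20%.
2014: real = 6329.9/1.509 = 4194.76; growth vs 2013 (3862.53) = 8.60%.

2012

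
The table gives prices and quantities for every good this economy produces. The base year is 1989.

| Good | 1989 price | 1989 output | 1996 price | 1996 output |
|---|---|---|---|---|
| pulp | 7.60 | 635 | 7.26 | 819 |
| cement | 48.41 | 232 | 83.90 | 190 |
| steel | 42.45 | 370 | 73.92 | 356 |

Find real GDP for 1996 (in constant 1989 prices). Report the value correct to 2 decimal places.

30534.50

Real GDP 1996 = Σ (p_1989 × q_1996) = 7.60·819 + 48.41·190 + 42.45·356 = 30534.50.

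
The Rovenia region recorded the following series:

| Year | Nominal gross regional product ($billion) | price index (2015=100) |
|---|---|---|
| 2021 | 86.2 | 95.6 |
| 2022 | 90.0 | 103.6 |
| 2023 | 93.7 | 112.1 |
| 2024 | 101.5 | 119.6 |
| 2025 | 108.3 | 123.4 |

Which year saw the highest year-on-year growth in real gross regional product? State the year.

2025

2022: real = 90.0/1.036 = 86.87; growth vs 2021 (90.17) = -3.66%.
2023: real = 93.7/1.121 = 83.59; growth vs 2022 (86.87) = -3.78%.
2024: real = 101.5/1.196 = 84.87; growth vs 2023 (83.59) = 1.53%.
2025: real = 108.3/1.234 = 87.76; growth vs 2024 (84.87) = 3.41%.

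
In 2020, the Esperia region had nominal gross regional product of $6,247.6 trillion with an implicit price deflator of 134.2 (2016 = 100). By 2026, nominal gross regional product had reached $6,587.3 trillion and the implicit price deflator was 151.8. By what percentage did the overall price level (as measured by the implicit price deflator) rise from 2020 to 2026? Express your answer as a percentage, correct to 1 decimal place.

13.1%

Price-level change = 151.8 / 134.2 − 1 = 0.1311.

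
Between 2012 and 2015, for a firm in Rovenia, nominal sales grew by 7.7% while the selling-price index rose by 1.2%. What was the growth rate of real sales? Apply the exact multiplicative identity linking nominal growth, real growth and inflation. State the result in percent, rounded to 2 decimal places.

6.42%

(1 + g_nom) = (1 + g_real)(1 + π), so g_real = 1.0770 / 1.0120 − 1 = 0.06423.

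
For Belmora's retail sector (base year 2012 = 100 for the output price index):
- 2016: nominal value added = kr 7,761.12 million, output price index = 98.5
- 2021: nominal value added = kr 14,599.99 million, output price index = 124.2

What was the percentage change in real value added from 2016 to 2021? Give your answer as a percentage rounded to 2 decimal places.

Real value added 2016 = 7761.12 / 0.985 = 7879.31.
Real value added 2021 = 14599.99 / 1.242 = 11755.23.
Real growth = 11755.23 / 7879.31 − 1 = 0.4919.

49.19%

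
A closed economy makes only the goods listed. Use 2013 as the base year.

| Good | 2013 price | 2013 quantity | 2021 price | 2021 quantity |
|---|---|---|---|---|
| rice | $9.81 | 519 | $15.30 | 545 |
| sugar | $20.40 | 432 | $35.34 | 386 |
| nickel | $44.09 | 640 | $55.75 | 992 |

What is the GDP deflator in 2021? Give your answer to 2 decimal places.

135.69

Nominal GDP 2021 = 15.30·545 + 35.34·386 + 55.75·992 = 77283.74.
Real GDP 2021 (at 2013 prices) = 9.81·545 + 20.40·386 + 44.09·992 = 56958.13.
Deflator = Nominal/Real × 100 = 77283.74/56958.13 × 100 = 135.685.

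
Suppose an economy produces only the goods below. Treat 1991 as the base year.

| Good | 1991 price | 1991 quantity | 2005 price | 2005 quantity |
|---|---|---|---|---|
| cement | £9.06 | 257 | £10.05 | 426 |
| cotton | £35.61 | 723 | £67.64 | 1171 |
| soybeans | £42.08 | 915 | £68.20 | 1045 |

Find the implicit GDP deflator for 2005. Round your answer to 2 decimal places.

172.85

Nominal GDP 2005 = 10.05·426 + 67.64·1171 + 68.20·1045 = 154756.74.
Real GDP 2005 (at 1991 prices) = 9.06·426 + 35.61·1171 + 42.08·1045 = 89532.47.
Deflator = Nominal/Real × 100 = 154756.74/89532.47 × 100 = 172.850.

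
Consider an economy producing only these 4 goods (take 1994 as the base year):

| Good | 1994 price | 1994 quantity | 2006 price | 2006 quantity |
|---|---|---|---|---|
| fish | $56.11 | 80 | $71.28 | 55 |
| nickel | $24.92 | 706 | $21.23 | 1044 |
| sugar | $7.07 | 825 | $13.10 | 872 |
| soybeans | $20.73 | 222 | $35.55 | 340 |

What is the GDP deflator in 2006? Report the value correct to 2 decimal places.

Nominal GDP 2006 = 71.28·55 + 21.23·1044 + 13.10·872 + 35.55·340 = 49594.72.
Real GDP 2006 (at 1994 prices) = 56.11·55 + 24.92·1044 + 7.07·872 + 20.73·340 = 42315.77.
Deflator = Nominal/Real × 100 = 49594.72/42315.77 × 100 = 117.202.

117.20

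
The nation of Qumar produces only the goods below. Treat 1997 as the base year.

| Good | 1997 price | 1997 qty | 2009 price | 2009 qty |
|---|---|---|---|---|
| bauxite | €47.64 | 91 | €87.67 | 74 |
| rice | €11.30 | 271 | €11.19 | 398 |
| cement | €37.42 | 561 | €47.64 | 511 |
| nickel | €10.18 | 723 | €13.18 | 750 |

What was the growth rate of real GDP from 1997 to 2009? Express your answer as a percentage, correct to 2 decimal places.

Real GDP 1997 = Nominal GDP 1997 = 47.64·91 + 11.30·271 + 37.42·561 + 10.18·723 = 35750.30.
Real GDP 2009 (at 1997 prices) = 47.64·74 + 11.30·398 + 37.42·511 + 10.18·750 = 34779.38.
Real growth = 34779.38/35750.30 − 1 = -0.0272.

-2.72%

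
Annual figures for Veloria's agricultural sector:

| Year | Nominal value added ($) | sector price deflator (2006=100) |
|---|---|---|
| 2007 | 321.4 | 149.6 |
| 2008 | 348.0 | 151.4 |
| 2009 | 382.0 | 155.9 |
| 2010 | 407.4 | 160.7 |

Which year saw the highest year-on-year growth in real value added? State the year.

2008: real = 348.0/1.514 = 229.85; growth vs 2007 (214.84) = 6.99%.
2009: real = 382.0/1.559 = 245.03; growth vs 2008 (229.85) = 6.60%.
2010: real = 407.4/1.607 = 253.52; growth vs 2009 (245.03) = 3.46%.

2008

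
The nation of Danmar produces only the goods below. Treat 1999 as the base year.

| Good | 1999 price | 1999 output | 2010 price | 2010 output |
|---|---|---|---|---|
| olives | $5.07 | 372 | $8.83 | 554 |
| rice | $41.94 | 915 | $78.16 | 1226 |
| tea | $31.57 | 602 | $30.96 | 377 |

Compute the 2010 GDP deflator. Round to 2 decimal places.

169.95

Nominal GDP 2010 = 8.83·554 + 78.16·1226 + 30.96·377 = 112387.90.
Real GDP 2010 (at 1999 prices) = 5.07·554 + 41.94·1226 + 31.57·377 = 66129.11.
Deflator = Nominal/Real × 100 = 112387.90/66129.11 × 100 = 169.952.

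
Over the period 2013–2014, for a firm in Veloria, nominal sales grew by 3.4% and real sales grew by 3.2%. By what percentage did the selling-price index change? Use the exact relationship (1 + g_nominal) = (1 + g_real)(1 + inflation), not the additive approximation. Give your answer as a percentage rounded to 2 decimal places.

0.19%

(1 + g_nom) = (1 + g_real)(1 + π), so π = 1.0340 / 1.0320 − 1 = 0.00194.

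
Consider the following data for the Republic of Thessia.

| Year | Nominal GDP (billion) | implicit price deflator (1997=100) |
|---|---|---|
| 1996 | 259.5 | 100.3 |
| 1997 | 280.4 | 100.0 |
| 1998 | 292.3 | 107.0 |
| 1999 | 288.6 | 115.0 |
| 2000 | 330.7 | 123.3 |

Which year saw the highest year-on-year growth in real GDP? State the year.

1997

1997: real = 280.4/1.000 = 280.40; growth vs 1996 (258.72) = 8.38%.
1998: real = 292.3/1.070 = 273.18; growth vs 1997 (280.40) = -2.57%.
1999: real = 288.6/1.150 = 250.96; growth vs 1998 (273.18) = -8.13%.
2000: real = 330.7/1.233 = 268.21; growth vs 1999 (250.96) = 6.87%.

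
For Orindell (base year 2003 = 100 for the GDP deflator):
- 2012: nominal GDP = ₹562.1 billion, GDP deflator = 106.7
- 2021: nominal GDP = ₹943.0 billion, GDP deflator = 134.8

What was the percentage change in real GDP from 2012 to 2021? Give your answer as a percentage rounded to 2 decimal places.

32.79%

Deflate each year: 2012 → 562.1/1.067 = 526.80; 2021 → 943.0/1.348 = 699.55.
So real GDP changed by 699.55/526.80 − 1 = 0.3279, i.e. 32.79%.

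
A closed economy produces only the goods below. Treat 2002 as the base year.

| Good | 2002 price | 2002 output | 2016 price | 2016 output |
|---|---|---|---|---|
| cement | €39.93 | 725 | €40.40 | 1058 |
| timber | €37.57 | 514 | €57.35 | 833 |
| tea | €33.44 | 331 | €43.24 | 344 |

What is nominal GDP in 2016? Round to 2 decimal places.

€105390.31

Nominal GDP 2016 = Σ (p_2016 × q_2016) = 40.40·1058 + 57.35·833 + 43.24·344 = 105390.31.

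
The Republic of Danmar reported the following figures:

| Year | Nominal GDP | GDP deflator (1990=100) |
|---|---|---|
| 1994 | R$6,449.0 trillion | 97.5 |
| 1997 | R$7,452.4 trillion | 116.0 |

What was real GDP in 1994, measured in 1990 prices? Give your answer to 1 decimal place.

R$6,614.4 trillion

Real GDP = Nominal / (GDP deflator/100) = 6449.0 / 0.975 = 6614.36.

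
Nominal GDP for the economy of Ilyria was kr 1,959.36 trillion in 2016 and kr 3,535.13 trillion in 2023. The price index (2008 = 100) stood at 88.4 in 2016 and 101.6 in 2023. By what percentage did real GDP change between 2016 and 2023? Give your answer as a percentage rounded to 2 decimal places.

56.98%

Real GDP 2016 = 1959.36 / 0.884 = 2216.47.
Real GDP 2023 = 3535.13 / 1.016 = 3479.46.
Real growth = 3479.46 / 2216.47 − 1 = 0.5698.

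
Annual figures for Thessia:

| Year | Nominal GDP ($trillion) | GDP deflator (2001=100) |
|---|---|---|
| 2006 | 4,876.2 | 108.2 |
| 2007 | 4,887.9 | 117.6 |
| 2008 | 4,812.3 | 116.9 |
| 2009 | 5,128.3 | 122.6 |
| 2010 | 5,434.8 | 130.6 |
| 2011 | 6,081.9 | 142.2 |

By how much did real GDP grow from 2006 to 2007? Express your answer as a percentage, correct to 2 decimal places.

-7.77%

Real GDP 2006 = 4876.2/1.082 = 4506.65.
Real GDP 2007 = 4887.9/1.176 = 4156.38.
Change = 4156.38/4506.65 − 1 = -0.0777.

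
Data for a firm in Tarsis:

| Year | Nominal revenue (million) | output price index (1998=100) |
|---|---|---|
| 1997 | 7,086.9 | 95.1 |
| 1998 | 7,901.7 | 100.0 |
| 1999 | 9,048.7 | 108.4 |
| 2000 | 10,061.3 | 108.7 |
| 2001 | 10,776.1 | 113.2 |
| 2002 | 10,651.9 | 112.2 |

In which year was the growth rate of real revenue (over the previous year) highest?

1998: real = 7901.7/1.000 = 7901.70; growth vs 1997 (7452.05) = 6.03%.
1999: real = 9048.7/1.084 = 8347.51; growth vs 1998 (7901.70) = 5.64%.
2000: real = 10061.3/1.087 = 9256.03; growth vs 1999 (8347.51) = 10.88%.
2001: real = 10776.1/1.132 = 9519.52; growth vs 2000 (9256.03) = 2.85%.
2002: real = 10651.9/1.122 = 9493.67; growth vs 2001 (9519.52) = -0.27%.

2000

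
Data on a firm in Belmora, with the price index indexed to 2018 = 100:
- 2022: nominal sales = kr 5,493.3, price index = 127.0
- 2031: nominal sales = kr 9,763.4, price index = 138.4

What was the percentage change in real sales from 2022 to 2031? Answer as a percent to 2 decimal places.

Deflate each year: 2022 → 5493.3/1.270 = 4325.43; 2031 → 9763.4/1.384 = 7054.48.
So real sales changed by 7054.48/4325.43 − 1 = 0.6309, i.e. 63.09%.

63.09%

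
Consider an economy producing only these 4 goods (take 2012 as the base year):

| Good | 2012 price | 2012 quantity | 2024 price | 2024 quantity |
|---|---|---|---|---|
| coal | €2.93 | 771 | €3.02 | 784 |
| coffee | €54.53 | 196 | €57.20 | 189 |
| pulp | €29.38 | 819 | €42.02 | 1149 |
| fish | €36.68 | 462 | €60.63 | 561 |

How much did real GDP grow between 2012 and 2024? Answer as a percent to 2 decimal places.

Real GDP 2012 = Nominal GDP 2012 = 2.93·771 + 54.53·196 + 29.38·819 + 36.68·462 = 53955.29.
Real GDP 2024 (at 2012 prices) = 2.93·784 + 54.53·189 + 29.38·1149 + 36.68·561 = 66938.39.
Real growth = 66938.39/53955.29 − 1 = 0.2406.

24.06%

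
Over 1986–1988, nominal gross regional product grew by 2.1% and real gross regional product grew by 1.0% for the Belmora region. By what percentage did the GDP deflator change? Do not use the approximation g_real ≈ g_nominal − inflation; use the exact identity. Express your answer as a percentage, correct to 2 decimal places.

1.09%

(1 + g_nom) = (1 + g_real)(1 + π), so π = 1.0210 / 1.0100 − 1 = 0.01089.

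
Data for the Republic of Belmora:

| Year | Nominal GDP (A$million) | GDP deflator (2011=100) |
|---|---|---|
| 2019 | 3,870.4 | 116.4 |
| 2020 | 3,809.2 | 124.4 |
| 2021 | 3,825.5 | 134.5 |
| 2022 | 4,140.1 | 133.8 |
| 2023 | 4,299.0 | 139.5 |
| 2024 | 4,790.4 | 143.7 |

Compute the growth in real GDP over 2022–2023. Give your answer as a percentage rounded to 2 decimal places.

Real GDP 2022 = 4140.1/1.338 = 3094.25.
Real GDP 2023 = 4299.0/1.395 = 3081.72.
Change = 3081.72/3094.25 − 1 = -0.0040.

-0.40%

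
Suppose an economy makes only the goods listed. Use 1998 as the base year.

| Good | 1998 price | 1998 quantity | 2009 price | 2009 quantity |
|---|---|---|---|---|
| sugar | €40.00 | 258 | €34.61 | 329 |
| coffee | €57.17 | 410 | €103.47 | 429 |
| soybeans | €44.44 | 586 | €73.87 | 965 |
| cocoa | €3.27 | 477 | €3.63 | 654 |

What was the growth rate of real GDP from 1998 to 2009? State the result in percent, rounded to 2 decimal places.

34.79%

Real GDP 1998 = Nominal GDP 1998 = 40.00·258 + 57.17·410 + 44.44·586 + 3.27·477 = 61361.33.
Real GDP 2009 (at 1998 prices) = 40.00·329 + 57.17·429 + 44.44·965 + 3.27·654 = 82709.11.
Real growth = 82709.11/61361.33 − 1 = 0.3479.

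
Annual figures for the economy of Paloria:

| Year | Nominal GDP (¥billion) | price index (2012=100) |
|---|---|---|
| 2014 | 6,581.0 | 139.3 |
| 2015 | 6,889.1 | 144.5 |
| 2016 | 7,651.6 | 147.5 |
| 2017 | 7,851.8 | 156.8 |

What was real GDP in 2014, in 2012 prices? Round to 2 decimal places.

¥4,724.34 billion

Real GDP 2014 = 6581.0 / 1.393 = 4724.34.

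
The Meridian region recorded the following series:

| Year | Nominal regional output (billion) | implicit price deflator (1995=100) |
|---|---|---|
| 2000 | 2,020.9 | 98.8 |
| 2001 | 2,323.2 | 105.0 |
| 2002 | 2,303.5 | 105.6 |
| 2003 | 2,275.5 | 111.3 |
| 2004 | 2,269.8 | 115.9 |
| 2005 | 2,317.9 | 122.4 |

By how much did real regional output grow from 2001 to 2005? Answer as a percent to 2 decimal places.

Real regional output 2001 = 2323.2/1.050 = 2212.57.
Real regional output 2005 = 2317.9/1.224 = 1893.71.
Change = 1893.71/2212.57 − 1 = -0.1441.

-14.41%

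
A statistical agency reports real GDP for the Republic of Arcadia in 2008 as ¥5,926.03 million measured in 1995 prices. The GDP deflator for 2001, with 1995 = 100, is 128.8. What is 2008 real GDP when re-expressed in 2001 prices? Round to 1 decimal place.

Real GDP in 2001 prices = Real GDP in 1995 prices × (P_2001/P_1995) = 5926.03 × 1.288 = 7632.73.

¥7,632.7 million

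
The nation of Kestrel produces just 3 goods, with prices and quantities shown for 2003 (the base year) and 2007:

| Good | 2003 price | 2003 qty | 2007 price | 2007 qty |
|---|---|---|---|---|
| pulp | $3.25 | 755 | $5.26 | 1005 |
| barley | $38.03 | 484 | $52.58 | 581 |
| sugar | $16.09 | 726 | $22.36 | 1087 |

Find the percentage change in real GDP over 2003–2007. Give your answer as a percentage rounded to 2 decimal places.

Real GDP 2003 = Nominal GDP 2003 = 3.25·755 + 38.03·484 + 16.09·726 = 32541.61.
Real GDP 2007 (at 2003 prices) = 3.25·1005 + 38.03·581 + 16.09·1087 = 42851.51.
Real growth = 42851.51/32541.61 − 1 = 0.3168.

31.68%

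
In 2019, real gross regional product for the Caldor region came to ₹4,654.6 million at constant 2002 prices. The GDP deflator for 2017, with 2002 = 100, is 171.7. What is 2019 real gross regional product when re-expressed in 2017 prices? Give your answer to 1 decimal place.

Real gross regional product in 2017 prices = Real gross regional product in 2002 prices × (P_2017/P_2002) = 4654.6 × 1.717 = 7991.95.

₹7,991.9 million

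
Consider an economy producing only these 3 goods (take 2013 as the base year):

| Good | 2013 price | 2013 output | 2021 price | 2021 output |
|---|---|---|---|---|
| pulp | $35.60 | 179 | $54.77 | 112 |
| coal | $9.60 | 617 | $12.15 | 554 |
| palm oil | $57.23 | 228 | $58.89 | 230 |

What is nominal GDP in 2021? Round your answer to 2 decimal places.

Nominal GDP 2021 = Σ (p_2021 × q_2021) = 54.77·112 + 12.15·554 + 58.89·230 = 26410.04.

$26410.04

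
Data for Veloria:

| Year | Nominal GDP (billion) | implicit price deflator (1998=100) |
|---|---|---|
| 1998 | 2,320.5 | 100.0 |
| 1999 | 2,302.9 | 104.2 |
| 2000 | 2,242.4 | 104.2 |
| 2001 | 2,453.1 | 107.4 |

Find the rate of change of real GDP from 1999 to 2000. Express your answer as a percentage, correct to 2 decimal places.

Real GDP 1999 = 2302.9/1.042 = 2210.08.
Real GDP 2000 = 2242.4/1.042 = 2152.02.
Change = 2152.02/2210.08 − 1 = -0.0263.

-2.63%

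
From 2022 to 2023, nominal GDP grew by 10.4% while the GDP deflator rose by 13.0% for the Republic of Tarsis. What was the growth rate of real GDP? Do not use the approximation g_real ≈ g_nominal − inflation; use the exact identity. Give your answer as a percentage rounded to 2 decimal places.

(1 + g_nom) = (1 + g_real)(1 + π), so g_real = 1.1040 / 1.1300 − 1 = -0.02301.

-2.30%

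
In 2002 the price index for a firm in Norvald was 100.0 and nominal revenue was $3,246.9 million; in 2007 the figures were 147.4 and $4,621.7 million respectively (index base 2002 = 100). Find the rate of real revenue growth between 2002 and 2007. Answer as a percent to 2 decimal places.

Real revenue 2002 = 3246.9 / 1.000 = 3246.90.
Real revenue 2007 = 4621.7 / 1.474 = 3135.48.
Real growth = 3135.48 / 3246.90 − 1 = -0.0343.

-3.43%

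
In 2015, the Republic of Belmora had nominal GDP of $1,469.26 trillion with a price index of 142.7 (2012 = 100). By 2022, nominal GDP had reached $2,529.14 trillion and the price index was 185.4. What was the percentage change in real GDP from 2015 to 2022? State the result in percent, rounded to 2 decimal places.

32.49%

Real GDP 2015 = 1469.26 / 1.427 = 1029.61.
Real GDP 2022 = 2529.14 / 1.854 = 1364.15.
Real growth = 1364.15 / 1029.61 − 1 = 0.3249.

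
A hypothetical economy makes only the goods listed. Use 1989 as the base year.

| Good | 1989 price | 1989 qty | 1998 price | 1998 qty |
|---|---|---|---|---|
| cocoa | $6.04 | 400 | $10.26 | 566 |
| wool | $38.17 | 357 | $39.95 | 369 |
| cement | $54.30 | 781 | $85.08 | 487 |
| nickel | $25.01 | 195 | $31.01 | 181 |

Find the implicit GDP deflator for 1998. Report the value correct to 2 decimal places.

139.45

Nominal GDP 1998 = 10.26·566 + 39.95·369 + 85.08·487 + 31.01·181 = 67595.48.
Real GDP 1998 (at 1989 prices) = 6.04·566 + 38.17·369 + 54.30·487 + 25.01·181 = 48474.28.
Deflator = Nominal/Real × 100 = 67595.48/48474.28 × 100 = 139.446.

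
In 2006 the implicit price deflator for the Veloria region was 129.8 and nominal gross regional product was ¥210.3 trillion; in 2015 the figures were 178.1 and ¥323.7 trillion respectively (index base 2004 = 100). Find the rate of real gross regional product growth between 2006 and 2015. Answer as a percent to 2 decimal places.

Real gross regional product 2006 = 210.3 / 1.298 = 162.02.
Real gross regional product 2015 = 323.7 / 1.781 = 181.75.
Real growth = 181.75 / 162.02 − 1 = 0.1218.

12.18%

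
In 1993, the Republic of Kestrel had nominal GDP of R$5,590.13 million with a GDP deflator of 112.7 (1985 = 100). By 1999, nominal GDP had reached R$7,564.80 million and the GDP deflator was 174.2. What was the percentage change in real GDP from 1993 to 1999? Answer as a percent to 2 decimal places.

Deflate each year: 1993 → 5590.13/1.127 = 4960.19; 1999 → 7564.80/1.742 = 4342.59.
So real GDP changed by 4342.59/4960.19 − 1 = -0.1245, i.e. -12.45%.

-12.45%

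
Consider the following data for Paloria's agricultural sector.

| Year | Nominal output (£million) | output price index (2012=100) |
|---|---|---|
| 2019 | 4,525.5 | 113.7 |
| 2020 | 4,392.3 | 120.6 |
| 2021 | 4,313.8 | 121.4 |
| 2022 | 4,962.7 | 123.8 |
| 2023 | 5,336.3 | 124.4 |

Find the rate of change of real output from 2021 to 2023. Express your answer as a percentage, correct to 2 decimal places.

20.72%

Real output 2021 = 4313.8/1.214 = 3553.38.
Real output 2023 = 5336.3/1.244 = 4289.63.
Change = 4289.63/3553.38 − 1 = 0.2072.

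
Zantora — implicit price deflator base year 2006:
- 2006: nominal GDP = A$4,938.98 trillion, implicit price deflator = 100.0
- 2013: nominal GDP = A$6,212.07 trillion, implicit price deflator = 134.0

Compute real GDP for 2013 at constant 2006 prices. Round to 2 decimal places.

Real GDP = Nominal / (implicit price deflator/100) = 6212.07 / 1.340 = 4635.87.

A$4,635.87 trillion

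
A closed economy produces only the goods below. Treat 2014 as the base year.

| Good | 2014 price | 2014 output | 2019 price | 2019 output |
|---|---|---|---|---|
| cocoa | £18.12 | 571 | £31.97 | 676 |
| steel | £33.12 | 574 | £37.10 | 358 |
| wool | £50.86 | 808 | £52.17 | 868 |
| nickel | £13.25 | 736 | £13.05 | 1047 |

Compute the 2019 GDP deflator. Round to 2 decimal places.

114.26

Nominal GDP 2019 = 31.97·676 + 37.10·358 + 52.17·868 + 13.05·1047 = 93840.43.
Real GDP 2019 (at 2014 prices) = 18.12·676 + 33.12·358 + 50.86·868 + 13.25·1047 = 82125.31.
Deflator = Nominal/Real × 100 = 93840.43/82125.31 × 100 = 114.265.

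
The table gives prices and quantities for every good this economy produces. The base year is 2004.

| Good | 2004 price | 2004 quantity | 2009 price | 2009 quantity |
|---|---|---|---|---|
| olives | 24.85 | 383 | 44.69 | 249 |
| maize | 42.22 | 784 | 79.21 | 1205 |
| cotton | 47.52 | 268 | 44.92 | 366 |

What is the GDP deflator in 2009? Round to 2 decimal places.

Nominal GDP 2009 = 44.69·249 + 79.21·1205 + 44.92·366 = 123016.58.
Real GDP 2009 (at 2004 prices) = 24.85·249 + 42.22·1205 + 47.52·366 = 74455.07.
Deflator = Nominal/Real × 100 = 123016.58/74455.07 × 100 = 165.223.

165.22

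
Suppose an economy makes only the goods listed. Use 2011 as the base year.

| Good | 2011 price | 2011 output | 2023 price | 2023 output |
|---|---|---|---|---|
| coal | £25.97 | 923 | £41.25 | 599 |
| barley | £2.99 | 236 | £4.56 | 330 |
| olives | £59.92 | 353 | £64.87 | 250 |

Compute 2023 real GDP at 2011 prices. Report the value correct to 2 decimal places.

£31522.73

Real GDP 2023 = Σ (p_2011 × q_2023) = 25.97·599 + 2.99·330 + 59.92·250 = 31522.73.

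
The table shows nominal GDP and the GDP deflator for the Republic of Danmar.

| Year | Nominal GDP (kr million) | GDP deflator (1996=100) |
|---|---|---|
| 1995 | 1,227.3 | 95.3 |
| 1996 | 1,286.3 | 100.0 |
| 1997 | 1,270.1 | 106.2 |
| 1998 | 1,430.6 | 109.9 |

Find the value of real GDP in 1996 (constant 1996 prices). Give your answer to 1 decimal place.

Real GDP 1996 = 1286.3 / 1.000 = 1286.30.

kr 1,286.3 million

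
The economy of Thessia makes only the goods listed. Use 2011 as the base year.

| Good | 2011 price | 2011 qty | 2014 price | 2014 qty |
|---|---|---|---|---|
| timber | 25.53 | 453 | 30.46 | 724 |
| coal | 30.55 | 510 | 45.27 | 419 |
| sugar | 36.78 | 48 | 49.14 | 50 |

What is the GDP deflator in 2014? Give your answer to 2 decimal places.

Nominal GDP 2014 = 30.46·724 + 45.27·419 + 49.14·50 = 43478.17.
Real GDP 2014 (at 2011 prices) = 25.53·724 + 30.55·419 + 36.78·50 = 33123.17.
Deflator = Nominal/Real × 100 = 43478.17/33123.17 × 100 = 131.262.

131.26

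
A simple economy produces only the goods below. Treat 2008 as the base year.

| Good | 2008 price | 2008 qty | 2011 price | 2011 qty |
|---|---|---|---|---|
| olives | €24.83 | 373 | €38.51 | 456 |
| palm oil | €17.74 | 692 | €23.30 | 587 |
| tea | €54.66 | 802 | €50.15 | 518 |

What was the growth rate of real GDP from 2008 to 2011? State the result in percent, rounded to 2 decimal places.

Real GDP 2008 = Nominal GDP 2008 = 24.83·373 + 17.74·692 + 54.66·802 = 65374.99.
Real GDP 2011 (at 2008 prices) = 24.83·456 + 17.74·587 + 54.66·518 = 50049.74.
Real growth = 50049.74/65374.99 − 1 = -0.2344.

-23.44%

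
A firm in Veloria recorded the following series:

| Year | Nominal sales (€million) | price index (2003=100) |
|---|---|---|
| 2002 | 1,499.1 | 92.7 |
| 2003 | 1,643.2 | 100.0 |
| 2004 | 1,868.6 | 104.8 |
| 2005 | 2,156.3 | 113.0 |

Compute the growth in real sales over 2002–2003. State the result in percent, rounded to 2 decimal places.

Real sales 2002 = 1499.1/0.927 = 1617.15.
Real sales 2003 = 1643.2/1.000 = 1643.20.
Change = 1643.20/1617.15 − 1 = 0.0161.

1.61%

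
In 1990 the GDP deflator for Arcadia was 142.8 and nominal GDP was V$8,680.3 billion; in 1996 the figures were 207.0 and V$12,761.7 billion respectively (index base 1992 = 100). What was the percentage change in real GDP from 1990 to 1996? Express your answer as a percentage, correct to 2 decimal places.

1.42%

Real GDP 1990 = 8680.3 / 1.428 = 6078.64.
Real GDP 1996 = 12761.7 / 2.070 = 6165.07.
Real growth = 6165.07 / 6078.64 − 1 = 0.0142.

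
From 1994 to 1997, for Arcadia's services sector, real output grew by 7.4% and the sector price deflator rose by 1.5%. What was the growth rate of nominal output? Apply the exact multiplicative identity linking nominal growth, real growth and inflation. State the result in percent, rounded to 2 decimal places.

9.01%

(1 + g_nom) = (1 + g_real)(1 + π) = 1.0740 × 1.0150 = 1.09011.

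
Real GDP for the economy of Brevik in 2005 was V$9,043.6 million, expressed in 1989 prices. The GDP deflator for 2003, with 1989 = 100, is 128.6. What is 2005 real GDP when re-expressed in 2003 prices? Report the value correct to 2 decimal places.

V$11,630.07 million

Real GDP in 2003 prices = Real GDP in 1989 prices × (P_2003/P_1989) = 9043.6 × 1.286 = 11630.07.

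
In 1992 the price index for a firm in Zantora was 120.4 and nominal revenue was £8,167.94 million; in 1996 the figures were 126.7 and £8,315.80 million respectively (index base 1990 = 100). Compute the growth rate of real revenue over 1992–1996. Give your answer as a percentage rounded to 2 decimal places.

-3.25%

Deflate each year: 1992 → 8167.94/1.204 = 6784.00; 1996 → 8315.80/1.267 = 6563.38.
So real revenue changed by 6563.38/6784.00 − 1 = -0.0325, i.e. -3.25%.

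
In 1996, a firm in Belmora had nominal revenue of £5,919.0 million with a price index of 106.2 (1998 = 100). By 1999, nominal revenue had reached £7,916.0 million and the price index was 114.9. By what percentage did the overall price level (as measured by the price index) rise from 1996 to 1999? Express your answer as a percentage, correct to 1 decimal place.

Price-level change = 114.9 / 106.2 − 1 = 0.0819.

8.2%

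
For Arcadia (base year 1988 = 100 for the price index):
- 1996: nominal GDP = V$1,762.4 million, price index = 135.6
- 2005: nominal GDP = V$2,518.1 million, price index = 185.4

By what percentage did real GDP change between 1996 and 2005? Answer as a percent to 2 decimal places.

Real GDP 1996 = 1762.4 / 1.356 = 1299.71.
Real GDP 2005 = 2518.1 / 1.854 = 1358.20.
Real growth = 1358.20 / 1299.71 − 1 = 0.0450.

4.50%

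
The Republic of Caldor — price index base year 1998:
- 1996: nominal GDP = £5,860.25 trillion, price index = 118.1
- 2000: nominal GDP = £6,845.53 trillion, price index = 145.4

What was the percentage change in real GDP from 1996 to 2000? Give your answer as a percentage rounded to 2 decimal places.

-5.12%

Real GDP 1996 = 5860.25 / 1.181 = 4962.11.
Real GDP 2000 = 6845.53 / 1.454 = 4708.07.
Real growth = 4708.07 / 4962.11 − 1 = -0.0512.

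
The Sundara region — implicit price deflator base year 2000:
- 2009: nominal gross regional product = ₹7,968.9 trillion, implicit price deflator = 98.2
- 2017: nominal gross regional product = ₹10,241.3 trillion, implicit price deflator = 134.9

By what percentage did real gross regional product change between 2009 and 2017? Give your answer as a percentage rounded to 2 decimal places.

Real gross regional product 2009 = 7968.9 / 0.982 = 8114.97.
Real gross regional product 2017 = 10241.3 / 1.349 = 7591.77.
Real growth = 7591.77 / 8114.97 − 1 = -0.0645.

-6.45%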